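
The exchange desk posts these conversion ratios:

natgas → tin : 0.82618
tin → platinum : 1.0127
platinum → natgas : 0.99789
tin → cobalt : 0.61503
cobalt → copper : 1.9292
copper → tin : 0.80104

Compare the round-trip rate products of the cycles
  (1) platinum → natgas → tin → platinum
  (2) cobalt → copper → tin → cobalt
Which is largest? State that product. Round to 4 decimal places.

0.9504

(1) 0.99789 × 0.82618 × 1.0127 = 0.83491
(2) 1.9292 × 0.80104 × 0.61503 = 0.95045
Highest is cycle (2) at 0.9504 (≤1, no arbitrage).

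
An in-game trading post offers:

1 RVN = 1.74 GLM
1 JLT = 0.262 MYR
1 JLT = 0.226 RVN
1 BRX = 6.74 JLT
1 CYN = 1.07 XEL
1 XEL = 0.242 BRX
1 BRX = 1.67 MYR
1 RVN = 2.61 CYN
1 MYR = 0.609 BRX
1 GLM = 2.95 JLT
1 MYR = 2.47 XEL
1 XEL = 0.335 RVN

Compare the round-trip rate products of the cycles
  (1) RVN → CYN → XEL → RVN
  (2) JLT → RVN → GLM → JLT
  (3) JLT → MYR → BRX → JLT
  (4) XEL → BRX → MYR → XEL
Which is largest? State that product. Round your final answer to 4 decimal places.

(1) 2.61 × 1.07 × 0.335 = 0.93555
(2) 0.226 × 1.74 × 2.95 = 1.16006
(3) 0.262 × 0.609 × 6.74 = 1.07542
(4) 0.242 × 1.67 × 2.47 = 0.99823
Highest is cycle (2) at 1.1601 (>1, arbitrage).

1.1601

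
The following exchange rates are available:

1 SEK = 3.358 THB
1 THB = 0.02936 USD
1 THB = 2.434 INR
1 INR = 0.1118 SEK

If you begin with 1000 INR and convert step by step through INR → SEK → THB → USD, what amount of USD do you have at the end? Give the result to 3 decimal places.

1000 INR × 0.1118 = 111.8 SEK
111.8 SEK × 3.358 = 375.4244 THB
375.4244 THB × 0.02936 = 11.022460384 USD

11.022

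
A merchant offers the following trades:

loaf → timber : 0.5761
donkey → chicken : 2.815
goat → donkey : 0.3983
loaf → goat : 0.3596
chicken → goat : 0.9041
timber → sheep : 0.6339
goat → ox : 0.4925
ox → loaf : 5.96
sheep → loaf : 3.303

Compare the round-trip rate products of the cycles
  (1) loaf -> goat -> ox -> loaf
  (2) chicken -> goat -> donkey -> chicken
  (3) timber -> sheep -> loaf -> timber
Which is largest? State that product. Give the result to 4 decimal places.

(1) 0.3596 × 0.4925 × 5.96 = 1.05553
(2) 0.9041 × 0.3983 × 2.815 = 1.01369
(3) 0.6339 × 3.303 × 0.5761 = 1.20622
Highest is cycle (3) at 1.2062 (>1, arbitrage).

1.2062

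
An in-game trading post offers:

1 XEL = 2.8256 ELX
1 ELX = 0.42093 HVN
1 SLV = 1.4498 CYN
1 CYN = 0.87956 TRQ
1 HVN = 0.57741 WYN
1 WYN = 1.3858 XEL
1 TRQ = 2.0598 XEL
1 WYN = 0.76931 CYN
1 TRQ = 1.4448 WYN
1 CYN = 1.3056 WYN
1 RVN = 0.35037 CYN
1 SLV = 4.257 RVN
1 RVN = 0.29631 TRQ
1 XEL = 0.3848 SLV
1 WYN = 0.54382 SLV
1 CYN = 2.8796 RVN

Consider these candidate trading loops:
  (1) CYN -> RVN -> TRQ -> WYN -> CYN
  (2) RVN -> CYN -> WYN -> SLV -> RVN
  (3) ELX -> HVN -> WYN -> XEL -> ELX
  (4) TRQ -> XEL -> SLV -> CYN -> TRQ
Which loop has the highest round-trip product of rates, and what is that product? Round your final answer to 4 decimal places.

(1) 2.8796 × 0.29631 × 1.4448 × 0.76931 = 0.94839
(2) 0.35037 × 1.3056 × 0.54382 × 4.257 = 1.05900
(3) 0.42093 × 0.57741 × 1.3858 × 2.8256 = 0.95171
(4) 2.0598 × 0.3848 × 1.4498 × 0.87956 = 1.01073
Highest is cycle (2) at 1.0590 (>1, arbitrage).

1.0590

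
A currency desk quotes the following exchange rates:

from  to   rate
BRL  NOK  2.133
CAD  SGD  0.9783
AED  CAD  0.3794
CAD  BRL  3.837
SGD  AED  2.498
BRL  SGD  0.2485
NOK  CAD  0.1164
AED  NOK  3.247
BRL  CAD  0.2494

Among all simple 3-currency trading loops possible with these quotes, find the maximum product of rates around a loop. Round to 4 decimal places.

0.9527

CAD→BRL→NOK→CAD: 3.837 × 2.133 × 0.1164 = 0.95265
AED→CAD→SGD→AED: 0.3794 × 0.9783 × 2.498 = 0.92718
Maximum is CAD→BRL→NOK→CAD at 0.9527; no arbitrage — every cycle loses value.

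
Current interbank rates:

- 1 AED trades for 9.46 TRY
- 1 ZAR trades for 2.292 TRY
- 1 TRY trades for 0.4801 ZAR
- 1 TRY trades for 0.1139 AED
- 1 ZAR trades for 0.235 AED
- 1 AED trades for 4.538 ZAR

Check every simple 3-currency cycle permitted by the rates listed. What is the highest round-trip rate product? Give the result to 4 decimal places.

1.1847

AED→ZAR→TRY→AED: 4.538 × 2.292 × 0.1139 = 1.18468
AED→TRY→ZAR→AED: 9.46 × 0.4801 × 0.235 = 1.06731
Maximum is AED→ZAR→TRY→AED at 1.1847; arbitrage exists.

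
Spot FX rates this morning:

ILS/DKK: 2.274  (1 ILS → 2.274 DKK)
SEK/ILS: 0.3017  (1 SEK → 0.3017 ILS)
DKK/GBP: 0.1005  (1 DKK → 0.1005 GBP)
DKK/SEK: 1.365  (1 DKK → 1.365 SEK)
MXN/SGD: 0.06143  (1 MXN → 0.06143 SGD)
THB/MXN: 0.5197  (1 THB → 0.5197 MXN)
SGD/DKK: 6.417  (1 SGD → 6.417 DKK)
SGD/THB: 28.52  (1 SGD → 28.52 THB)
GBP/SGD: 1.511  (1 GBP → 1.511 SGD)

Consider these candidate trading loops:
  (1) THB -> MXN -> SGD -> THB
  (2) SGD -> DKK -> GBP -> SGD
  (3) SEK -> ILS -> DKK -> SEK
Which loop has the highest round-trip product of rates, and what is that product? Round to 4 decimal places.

0.9745

(1) 0.5197 × 0.06143 × 28.52 = 0.91051
(2) 6.417 × 0.1005 × 1.511 = 0.97446
(3) 0.3017 × 2.274 × 1.365 = 0.93648
Highest is cycle (2) at 0.9745 (≤1, no arbitrage).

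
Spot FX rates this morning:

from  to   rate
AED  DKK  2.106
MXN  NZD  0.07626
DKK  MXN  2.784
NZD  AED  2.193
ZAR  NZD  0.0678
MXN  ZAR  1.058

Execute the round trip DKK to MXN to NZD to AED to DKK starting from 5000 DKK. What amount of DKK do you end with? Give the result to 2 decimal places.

5000 DKK × 2.784 = 13920 MXN
13920 MXN × 0.07626 = 1061.5392 NZD
1061.5392 NZD × 2.193 = 2327.9554656 AED
2327.9554656 AED × 2.106 = 4902.6742105536 DKK

4902.67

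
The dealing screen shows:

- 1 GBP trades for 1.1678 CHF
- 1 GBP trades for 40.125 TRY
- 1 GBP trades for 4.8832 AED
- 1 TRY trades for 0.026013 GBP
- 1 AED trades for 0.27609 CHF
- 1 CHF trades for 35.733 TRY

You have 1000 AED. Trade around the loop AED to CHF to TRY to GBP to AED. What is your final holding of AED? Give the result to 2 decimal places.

1253.18

1000 AED × 0.27609 = 276.09 CHF
276.09 CHF × 35.733 = 9865.52397 TRY
9865.52397 TRY × 0.026013 = 256.63187503161 GBP
256.63187503161 GBP × 4.8832 = 1253.184772154357952 AED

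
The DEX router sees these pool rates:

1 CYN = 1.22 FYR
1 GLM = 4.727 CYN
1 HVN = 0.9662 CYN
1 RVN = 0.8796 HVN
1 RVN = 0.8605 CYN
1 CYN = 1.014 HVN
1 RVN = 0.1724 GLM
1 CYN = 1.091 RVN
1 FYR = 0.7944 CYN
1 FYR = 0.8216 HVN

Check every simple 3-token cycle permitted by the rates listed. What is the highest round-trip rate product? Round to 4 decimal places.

0.9685

CYN→FYR→HVN→CYN: 1.22 × 0.8216 × 0.9662 = 0.96847
RVN→HVN→CYN→RVN: 0.8796 × 0.9662 × 1.091 = 0.92721
RVN→GLM→CYN→RVN: 0.1724 × 4.727 × 1.091 = 0.88909
Maximum is CYN→FYR→HVN→CYN at 0.9685; no arbitrage — every cycle loses value.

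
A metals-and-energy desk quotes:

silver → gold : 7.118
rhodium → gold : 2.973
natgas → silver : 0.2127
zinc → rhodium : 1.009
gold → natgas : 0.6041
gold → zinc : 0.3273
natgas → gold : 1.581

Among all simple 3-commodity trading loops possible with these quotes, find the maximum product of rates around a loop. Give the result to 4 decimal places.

0.9818

gold→zinc→rhodium→gold: 0.3273 × 1.009 × 2.973 = 0.98182
gold→natgas→silver→gold: 0.6041 × 0.2127 × 7.118 = 0.91461
Maximum is gold→zinc→rhodium→gold at 0.9818; no arbitrage — every cycle loses value.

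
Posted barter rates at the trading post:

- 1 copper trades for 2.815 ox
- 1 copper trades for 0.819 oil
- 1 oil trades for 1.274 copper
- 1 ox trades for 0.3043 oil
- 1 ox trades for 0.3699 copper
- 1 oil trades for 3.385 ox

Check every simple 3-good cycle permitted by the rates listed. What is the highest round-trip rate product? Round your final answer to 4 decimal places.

1.0913

ox→oil→copper→ox: 0.3043 × 1.274 × 2.815 = 1.09131
ox→copper→oil→ox: 0.3699 × 0.819 × 3.385 = 1.02548
Maximum is ox→oil→copper→ox at 1.0913; arbitrage exists.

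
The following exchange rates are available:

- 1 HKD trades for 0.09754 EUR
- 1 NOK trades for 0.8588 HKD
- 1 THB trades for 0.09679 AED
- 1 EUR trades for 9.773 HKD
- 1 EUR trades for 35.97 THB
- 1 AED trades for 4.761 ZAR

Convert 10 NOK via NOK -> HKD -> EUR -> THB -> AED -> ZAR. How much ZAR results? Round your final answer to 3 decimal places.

13.885

10 NOK × 0.8588 = 8.588 HKD
8.588 HKD × 0.09754 = 0.83767352 EUR
0.83767352 EUR × 35.97 = 30.1311165144 THB
30.1311165144 THB × 0.09679 = 2.916390767428776 AED
2.916390767428776 AED × 4.761 = 13.884936443728402536 ZAR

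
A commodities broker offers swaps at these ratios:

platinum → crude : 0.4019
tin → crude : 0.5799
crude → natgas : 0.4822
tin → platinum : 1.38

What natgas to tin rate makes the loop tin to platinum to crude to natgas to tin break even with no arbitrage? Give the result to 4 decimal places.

3.7392

Known legs of the cycle: 1.38 × 0.4019 × 0.4822 = 0.2674387284
For no arbitrage the full-cycle product must be 1, so the missing rate is 1 / 0.2674387284 ≈ 3.739174.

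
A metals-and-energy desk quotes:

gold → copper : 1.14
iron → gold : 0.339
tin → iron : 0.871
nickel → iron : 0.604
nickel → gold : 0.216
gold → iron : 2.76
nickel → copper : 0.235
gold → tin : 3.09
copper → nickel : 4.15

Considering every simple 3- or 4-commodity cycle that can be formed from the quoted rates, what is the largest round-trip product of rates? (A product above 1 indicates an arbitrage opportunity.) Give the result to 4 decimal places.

nickel→gold→copper→nickel: 0.216 × 1.14 × 4.15 = 1.02190
iron→gold→copper→nickel→iron: 0.339 × 1.14 × 4.15 × 0.604 = 0.96870
iron→gold→tin→iron: 0.339 × 3.09 × 0.871 = 0.91238
Maximum is nickel→gold→copper→nickel at 1.0219; arbitrage exists.

1.0219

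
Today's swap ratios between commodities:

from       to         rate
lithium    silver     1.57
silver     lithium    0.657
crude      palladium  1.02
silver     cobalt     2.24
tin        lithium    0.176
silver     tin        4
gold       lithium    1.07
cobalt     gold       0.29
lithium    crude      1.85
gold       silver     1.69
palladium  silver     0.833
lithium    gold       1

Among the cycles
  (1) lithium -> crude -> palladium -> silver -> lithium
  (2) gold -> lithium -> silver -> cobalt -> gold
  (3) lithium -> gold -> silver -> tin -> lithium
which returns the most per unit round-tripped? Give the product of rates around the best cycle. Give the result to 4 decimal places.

1.1898

(1) 1.85 × 1.02 × 0.833 × 0.657 = 1.03272
(2) 1.07 × 1.57 × 2.24 × 0.29 = 1.09126
(3) 1 × 1.69 × 4 × 0.176 = 1.18976
Highest is cycle (3) at 1.1898 (>1, arbitrage).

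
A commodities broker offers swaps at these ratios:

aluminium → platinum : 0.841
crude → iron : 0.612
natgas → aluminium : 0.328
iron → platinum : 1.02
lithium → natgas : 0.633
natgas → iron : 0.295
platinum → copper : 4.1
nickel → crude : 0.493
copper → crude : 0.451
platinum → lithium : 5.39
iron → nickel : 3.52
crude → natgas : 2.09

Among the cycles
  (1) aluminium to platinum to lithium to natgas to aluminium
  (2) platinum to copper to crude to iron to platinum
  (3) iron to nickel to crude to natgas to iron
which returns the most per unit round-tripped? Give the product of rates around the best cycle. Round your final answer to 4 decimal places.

(1) 0.841 × 5.39 × 0.633 × 0.328 = 0.94116
(2) 4.1 × 0.451 × 0.612 × 1.02 = 1.15428
(3) 3.52 × 0.493 × 2.09 × 0.295 = 1.06994
Highest is cycle (2) at 1.1543 (>1, arbitrage).

1.1543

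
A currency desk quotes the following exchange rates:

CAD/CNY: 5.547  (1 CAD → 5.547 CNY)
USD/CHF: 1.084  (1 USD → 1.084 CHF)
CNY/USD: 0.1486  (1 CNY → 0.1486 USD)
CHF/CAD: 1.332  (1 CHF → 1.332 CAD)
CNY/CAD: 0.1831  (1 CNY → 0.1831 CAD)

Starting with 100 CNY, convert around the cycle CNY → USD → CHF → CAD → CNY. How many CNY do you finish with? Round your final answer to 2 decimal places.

119.02

100 CNY × 0.1486 = 14.86 USD
14.86 USD × 1.084 = 16.10824 CHF
16.10824 CHF × 1.332 = 21.45617568 CAD
21.45617568 CAD × 5.547 = 119.01740649696 CNY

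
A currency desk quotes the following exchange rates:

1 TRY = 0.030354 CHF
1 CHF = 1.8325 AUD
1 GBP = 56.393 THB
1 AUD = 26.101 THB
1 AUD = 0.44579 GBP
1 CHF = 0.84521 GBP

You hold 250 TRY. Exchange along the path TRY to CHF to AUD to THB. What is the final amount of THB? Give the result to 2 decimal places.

250 TRY × 0.030354 = 7.5885 CHF
7.5885 CHF × 1.8325 = 13.90592625 AUD
13.90592625 AUD × 26.101 = 362.95858105125 THB

362.96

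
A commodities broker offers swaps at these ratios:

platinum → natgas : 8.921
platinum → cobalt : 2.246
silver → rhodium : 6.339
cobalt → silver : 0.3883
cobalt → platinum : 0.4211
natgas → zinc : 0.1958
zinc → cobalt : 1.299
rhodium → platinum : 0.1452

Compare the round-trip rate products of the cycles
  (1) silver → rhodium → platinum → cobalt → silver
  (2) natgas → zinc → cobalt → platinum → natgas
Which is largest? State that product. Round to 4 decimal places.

0.9555

(1) 6.339 × 0.1452 × 2.246 × 0.3883 = 0.80272
(2) 0.1958 × 1.299 × 0.4211 × 8.921 = 0.95548
Highest is cycle (2) at 0.9555 (≤1, no arbitrage).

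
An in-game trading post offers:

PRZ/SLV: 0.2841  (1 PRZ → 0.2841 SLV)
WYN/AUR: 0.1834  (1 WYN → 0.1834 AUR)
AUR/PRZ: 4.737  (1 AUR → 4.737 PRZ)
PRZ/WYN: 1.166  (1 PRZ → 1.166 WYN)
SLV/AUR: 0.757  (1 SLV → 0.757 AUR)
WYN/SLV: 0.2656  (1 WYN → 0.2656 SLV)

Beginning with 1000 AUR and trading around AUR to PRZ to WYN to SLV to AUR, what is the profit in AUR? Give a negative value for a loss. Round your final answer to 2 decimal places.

1000 AUR × 4.737 = 4737 PRZ
4737 PRZ × 1.166 = 5523.342 WYN
5523.342 WYN × 0.2656 = 1466.9996352 SLV
1466.9996352 SLV × 0.757 = 1110.5187238464 AUR
Net change: 1110.5187238464 − 1000 = 110.5187238464 AUR

110.52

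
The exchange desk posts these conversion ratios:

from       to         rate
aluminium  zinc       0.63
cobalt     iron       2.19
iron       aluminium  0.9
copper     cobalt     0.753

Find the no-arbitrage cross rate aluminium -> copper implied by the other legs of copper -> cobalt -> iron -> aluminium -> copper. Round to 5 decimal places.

Known legs of the cycle: 0.753 × 2.19 × 0.9 = 1.484163
For no arbitrage the full-cycle product must be 1, so the missing rate is 1 / 1.484163 ≈ 0.6737804.

0.67378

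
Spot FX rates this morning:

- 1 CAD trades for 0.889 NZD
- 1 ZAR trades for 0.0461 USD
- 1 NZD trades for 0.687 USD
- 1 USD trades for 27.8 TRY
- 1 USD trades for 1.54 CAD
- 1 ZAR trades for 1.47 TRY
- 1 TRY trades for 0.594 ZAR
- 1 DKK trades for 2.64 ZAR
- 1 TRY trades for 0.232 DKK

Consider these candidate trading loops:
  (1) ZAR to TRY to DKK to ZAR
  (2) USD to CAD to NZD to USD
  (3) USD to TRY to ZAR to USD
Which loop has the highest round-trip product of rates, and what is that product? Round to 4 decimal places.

(1) 1.47 × 0.232 × 2.64 = 0.90035
(2) 1.54 × 0.889 × 0.687 = 0.94054
(3) 27.8 × 0.594 × 0.0461 = 0.76126
Highest is cycle (2) at 0.9405 (≤1, no arbitrage).

0.9405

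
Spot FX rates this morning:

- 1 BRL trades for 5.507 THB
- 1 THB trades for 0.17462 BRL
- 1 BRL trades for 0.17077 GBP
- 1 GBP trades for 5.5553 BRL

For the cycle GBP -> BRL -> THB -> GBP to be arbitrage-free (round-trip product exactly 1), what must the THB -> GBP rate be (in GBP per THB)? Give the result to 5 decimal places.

Known legs of the cycle: 5.5553 × 5.507 = 30.5930371
For no arbitrage the full-cycle product must be 1, so the missing rate is 1 / 30.5930371 ≈ 0.0326872.

0.03269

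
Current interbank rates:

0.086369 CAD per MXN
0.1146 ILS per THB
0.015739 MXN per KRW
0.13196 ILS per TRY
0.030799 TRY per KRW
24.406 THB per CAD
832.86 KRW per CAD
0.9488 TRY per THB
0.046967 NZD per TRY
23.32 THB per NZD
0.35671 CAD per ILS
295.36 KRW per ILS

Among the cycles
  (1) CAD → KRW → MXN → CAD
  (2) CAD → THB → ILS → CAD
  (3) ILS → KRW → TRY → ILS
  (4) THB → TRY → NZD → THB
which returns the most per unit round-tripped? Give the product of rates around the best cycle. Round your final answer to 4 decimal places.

1.2004

(1) 832.86 × 0.015739 × 0.086369 = 1.13216
(2) 24.406 × 0.1146 × 0.35671 = 0.99769
(3) 295.36 × 0.030799 × 0.13196 = 1.20041
(4) 0.9488 × 0.046967 × 23.32 = 1.03919
Highest is cycle (3) at 1.2004 (>1, arbitrage).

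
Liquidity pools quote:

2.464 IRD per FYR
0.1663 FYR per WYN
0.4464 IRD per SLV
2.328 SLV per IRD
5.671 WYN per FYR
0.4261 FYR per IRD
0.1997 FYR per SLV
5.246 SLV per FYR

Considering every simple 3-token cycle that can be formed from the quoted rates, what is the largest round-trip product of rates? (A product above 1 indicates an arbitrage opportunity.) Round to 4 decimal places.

IRD→SLV→FYR→IRD: 2.328 × 0.1997 × 2.464 = 1.14552
IRD→FYR→SLV→IRD: 0.4261 × 5.246 × 0.4464 = 0.99785
Maximum is IRD→SLV→FYR→IRD at 1.1455; arbitrage exists.

1.1455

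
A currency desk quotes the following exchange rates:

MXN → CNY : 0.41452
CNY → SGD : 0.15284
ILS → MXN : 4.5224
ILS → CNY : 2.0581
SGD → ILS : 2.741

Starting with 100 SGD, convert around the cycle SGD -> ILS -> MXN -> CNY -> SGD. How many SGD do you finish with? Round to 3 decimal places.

100 SGD × 2.741 = 274.1 ILS
274.1 ILS × 4.5224 = 1239.58984 MXN
1239.58984 MXN × 0.41452 = 513.8347804768 CNY
513.8347804768 CNY × 0.15284 = 78.534507848074112 SGD

78.535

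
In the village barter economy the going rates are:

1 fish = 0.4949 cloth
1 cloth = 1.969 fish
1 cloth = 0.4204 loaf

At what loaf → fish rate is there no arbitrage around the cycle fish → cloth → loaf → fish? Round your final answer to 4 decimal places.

Known legs of the cycle: 0.4949 × 0.4204 = 0.20805596
For no arbitrage the full-cycle product must be 1, so the missing rate is 1 / 0.20805596 ≈ 4.806399.

4.8064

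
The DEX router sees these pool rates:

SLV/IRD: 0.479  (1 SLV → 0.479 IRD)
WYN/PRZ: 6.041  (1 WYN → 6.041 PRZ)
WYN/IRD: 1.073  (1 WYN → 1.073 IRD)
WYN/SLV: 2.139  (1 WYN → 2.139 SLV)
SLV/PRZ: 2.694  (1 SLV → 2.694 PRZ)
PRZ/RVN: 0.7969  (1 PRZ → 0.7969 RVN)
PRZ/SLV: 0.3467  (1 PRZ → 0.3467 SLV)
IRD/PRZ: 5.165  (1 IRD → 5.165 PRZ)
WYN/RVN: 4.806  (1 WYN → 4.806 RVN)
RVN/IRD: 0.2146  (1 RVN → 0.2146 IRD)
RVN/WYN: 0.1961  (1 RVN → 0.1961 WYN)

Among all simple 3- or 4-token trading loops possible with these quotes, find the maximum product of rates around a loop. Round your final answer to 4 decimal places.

0.9440

WYN→PRZ→RVN→WYN: 6.041 × 0.7969 × 0.1961 = 0.94404
WYN→SLV→PRZ→RVN→WYN: 2.139 × 2.694 × 0.7969 × 0.1961 = 0.90051
PRZ→RVN→IRD→PRZ: 0.7969 × 0.2146 × 5.165 = 0.88329
WYN→IRD→PRZ→RVN→WYN: 1.073 × 5.165 × 0.7969 × 0.1961 = 0.86607
PRZ→SLV→IRD→PRZ: 0.3467 × 0.479 × 5.165 = 0.85775
Maximum is WYN→PRZ→RVN→WYN at 0.9440; no arbitrage — every cycle loses value.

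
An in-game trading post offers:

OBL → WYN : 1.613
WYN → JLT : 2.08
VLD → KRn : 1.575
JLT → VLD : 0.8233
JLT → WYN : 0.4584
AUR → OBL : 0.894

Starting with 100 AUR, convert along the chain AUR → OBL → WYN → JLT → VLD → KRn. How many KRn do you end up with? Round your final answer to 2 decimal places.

388.93

100 AUR × 0.894 = 89.4 OBL
89.4 OBL × 1.613 = 144.2022 WYN
144.2022 WYN × 2.08 = 299.940576 JLT
299.940576 JLT × 0.8233 = 246.9410762208 VLD
246.9410762208 VLD × 1.575 = 388.93219504776 KRn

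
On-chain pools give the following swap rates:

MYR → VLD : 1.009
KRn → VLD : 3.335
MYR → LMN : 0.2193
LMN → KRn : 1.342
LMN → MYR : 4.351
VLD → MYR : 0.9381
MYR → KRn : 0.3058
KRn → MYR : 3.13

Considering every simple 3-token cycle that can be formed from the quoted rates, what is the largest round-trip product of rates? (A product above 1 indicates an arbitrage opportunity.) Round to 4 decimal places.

VLD→MYR→KRn→VLD: 0.9381 × 0.3058 × 3.335 = 0.95671
LMN→KRn→MYR→LMN: 1.342 × 3.13 × 0.2193 = 0.92116
Maximum is VLD→MYR→KRn→VLD at 0.9567; no arbitrage — every cycle loses value.

0.9567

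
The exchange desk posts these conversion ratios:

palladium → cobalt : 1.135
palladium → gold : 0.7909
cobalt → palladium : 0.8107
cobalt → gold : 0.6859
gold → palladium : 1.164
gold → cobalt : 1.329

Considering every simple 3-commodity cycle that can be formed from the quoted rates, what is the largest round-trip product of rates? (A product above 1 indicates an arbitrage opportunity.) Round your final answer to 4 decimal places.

gold→palladium→cobalt→gold: 1.164 × 1.135 × 0.6859 = 0.90617
gold→cobalt→palladium→gold: 1.329 × 0.8107 × 0.7909 = 0.85213
Maximum is gold→palladium→cobalt→gold at 0.9062; no arbitrage — every cycle loses value.

0.9062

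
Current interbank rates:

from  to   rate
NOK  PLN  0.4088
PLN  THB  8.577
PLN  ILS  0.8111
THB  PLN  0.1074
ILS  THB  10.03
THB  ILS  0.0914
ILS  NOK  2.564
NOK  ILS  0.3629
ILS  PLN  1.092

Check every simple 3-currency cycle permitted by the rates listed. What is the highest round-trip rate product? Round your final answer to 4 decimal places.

0.8737

ILS→THB→PLN→ILS: 10.03 × 0.1074 × 0.8111 = 0.87373
ILS→PLN→THB→ILS: 1.092 × 8.577 × 0.0914 = 0.85606
ILS→NOK→PLN→ILS: 2.564 × 0.4088 × 0.8111 = 0.85017
Maximum is ILS→THB→PLN→ILS at 0.8737; no arbitrage — every cycle loses value.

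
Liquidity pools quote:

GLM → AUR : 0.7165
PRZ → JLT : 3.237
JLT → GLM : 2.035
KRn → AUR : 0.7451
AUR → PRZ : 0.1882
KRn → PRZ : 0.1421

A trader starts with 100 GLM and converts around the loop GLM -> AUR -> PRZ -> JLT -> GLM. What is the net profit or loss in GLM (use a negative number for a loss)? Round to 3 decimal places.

-11.173

100 GLM × 0.7165 = 71.65 AUR
71.65 AUR × 0.1882 = 13.48453 PRZ
13.48453 PRZ × 3.237 = 43.64942361 JLT
43.64942361 JLT × 2.035 = 88.82657704635 GLM
Net change: 88.82657704635 − 100 = -11.17342295365 GLM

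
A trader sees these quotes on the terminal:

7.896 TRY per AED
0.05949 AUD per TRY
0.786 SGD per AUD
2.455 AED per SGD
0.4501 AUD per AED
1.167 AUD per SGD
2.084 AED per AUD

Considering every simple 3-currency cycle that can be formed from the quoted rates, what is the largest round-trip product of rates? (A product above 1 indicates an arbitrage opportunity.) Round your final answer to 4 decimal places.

0.9789

TRY→AUD→AED→TRY: 0.05949 × 2.084 × 7.896 = 0.97892
SGD→AED→AUD→SGD: 2.455 × 0.4501 × 0.786 = 0.86853
Maximum is TRY→AUD→AED→TRY at 0.9789; no arbitrage — every cycle loses value.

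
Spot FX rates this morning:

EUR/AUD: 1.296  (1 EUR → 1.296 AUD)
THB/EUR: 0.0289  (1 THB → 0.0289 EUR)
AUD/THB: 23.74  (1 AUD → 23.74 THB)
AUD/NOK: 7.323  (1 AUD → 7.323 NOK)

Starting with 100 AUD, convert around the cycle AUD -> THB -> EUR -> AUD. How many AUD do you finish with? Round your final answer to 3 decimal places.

88.917

100 AUD × 23.74 = 2374 THB
2374 THB × 0.0289 = 68.6086 EUR
68.6086 EUR × 1.296 = 88.9167456 AUD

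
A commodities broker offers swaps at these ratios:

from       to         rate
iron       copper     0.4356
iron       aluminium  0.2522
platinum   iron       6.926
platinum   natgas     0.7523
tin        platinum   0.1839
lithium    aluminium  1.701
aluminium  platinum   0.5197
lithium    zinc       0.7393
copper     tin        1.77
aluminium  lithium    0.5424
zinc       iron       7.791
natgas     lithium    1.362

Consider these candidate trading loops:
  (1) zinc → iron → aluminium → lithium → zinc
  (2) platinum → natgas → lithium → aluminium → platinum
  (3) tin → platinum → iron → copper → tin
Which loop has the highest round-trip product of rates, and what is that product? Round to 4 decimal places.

0.9820

(1) 7.791 × 0.2522 × 0.5424 × 0.7393 = 0.78791
(2) 0.7523 × 1.362 × 1.701 × 0.5197 = 0.90579
(3) 0.1839 × 6.926 × 0.4356 × 1.77 = 0.98203
Highest is cycle (3) at 0.9820 (≤1, no arbitrage).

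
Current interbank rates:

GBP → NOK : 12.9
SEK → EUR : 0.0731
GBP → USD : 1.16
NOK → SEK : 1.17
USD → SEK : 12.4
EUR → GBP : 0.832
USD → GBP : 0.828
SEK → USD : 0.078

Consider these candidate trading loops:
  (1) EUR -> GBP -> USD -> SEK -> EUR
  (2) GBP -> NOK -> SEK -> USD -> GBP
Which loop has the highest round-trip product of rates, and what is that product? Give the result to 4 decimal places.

0.9748

(1) 0.832 × 1.16 × 12.4 × 0.0731 = 0.87482
(2) 12.9 × 1.17 × 0.078 × 0.828 = 0.97477
Highest is cycle (2) at 0.9748 (≤1, no arbitrage).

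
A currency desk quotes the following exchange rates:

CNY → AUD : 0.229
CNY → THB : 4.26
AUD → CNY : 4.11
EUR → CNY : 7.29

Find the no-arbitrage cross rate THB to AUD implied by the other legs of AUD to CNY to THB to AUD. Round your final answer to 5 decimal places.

Known legs of the cycle: 4.11 × 4.26 = 17.5086
For no arbitrage the full-cycle product must be 1, so the missing rate is 1 / 17.5086 ≈ 0.0571148.

0.05711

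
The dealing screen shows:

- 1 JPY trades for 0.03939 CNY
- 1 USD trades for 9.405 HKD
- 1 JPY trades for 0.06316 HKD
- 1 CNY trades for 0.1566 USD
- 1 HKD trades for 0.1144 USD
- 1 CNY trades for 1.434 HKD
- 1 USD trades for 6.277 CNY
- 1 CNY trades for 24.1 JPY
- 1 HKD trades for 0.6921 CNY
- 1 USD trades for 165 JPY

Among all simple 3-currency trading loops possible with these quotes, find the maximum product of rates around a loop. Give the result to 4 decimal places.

1.1922

HKD→USD→JPY→HKD: 0.1144 × 165 × 0.06316 = 1.19221
CNY→JPY→HKD→CNY: 24.1 × 0.06316 × 0.6921 = 1.05348
CNY→HKD→USD→CNY: 1.434 × 0.1144 × 6.277 = 1.02974
CNY→USD→HKD→CNY: 0.1566 × 9.405 × 0.6921 = 1.01934
CNY→USD→JPY→CNY: 0.1566 × 165 × 0.03939 = 1.01780
Maximum is HKD→USD→JPY→HKD at 1.1922; arbitrage exists.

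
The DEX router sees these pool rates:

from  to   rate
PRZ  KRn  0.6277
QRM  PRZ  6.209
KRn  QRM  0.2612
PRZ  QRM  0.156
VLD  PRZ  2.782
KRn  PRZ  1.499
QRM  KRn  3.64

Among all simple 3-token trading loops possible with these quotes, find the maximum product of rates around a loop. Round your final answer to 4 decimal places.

KRn→QRM→PRZ→KRn: 0.2612 × 6.209 × 0.6277 = 1.01800
KRn→PRZ→QRM→KRn: 1.499 × 0.156 × 3.64 = 0.85119
Maximum is KRn→QRM→PRZ→KRn at 1.0180; arbitrage exists.

1.0180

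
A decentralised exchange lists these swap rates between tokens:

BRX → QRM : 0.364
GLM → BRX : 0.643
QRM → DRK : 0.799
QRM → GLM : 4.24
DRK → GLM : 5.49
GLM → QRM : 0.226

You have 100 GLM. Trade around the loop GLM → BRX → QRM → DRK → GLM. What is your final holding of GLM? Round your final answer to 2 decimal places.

100 GLM × 0.643 = 64.3 BRX
64.3 BRX × 0.364 = 23.4052 QRM
23.4052 QRM × 0.799 = 18.7007548 DRK
18.7007548 DRK × 5.49 = 102.667143852 GLM

102.67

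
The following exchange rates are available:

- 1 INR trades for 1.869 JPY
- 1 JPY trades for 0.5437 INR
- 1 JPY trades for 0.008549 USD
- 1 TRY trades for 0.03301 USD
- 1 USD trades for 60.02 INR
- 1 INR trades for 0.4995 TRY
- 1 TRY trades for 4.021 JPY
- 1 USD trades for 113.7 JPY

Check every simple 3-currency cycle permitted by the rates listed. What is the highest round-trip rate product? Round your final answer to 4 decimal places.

JPY→INR→TRY→JPY: 0.5437 × 0.4995 × 4.021 = 1.09202
USD→INR→TRY→USD: 60.02 × 0.4995 × 0.03301 = 0.98964
USD→INR→JPY→USD: 60.02 × 1.869 × 0.008549 = 0.95900
Maximum is JPY→INR→TRY→JPY at 1.0920; arbitrage exists.

1.0920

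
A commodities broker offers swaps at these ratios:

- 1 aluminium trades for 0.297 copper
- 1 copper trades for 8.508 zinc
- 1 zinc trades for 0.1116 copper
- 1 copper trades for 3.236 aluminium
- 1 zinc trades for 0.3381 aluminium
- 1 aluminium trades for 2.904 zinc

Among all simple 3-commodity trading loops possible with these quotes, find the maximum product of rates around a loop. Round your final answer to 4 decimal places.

zinc→copper→aluminium→zinc: 0.1116 × 3.236 × 2.904 = 1.04874
zinc→aluminium→copper→zinc: 0.3381 × 0.297 × 8.508 = 0.85434
Maximum is zinc→copper→aluminium→zinc at 1.0487; arbitrage exists.

1.0487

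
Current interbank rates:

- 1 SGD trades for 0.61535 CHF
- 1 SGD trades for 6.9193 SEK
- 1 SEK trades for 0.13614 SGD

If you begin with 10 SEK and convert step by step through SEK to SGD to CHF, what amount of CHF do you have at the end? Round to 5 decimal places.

10 SEK × 0.13614 = 1.3614 SGD
1.3614 SGD × 0.61535 = 0.83773749 CHF

0.83774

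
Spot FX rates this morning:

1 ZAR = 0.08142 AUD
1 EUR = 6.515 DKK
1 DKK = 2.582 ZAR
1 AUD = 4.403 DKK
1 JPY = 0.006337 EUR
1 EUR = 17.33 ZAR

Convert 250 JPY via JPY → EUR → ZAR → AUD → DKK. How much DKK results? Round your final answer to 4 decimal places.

250 JPY × 0.006337 = 1.58425 EUR
1.58425 EUR × 17.33 = 27.4550525 ZAR
27.4550525 ZAR × 0.08142 = 2.23539037455 AUD
2.23539037455 AUD × 4.403 = 9.84242381914365 DKK

9.8424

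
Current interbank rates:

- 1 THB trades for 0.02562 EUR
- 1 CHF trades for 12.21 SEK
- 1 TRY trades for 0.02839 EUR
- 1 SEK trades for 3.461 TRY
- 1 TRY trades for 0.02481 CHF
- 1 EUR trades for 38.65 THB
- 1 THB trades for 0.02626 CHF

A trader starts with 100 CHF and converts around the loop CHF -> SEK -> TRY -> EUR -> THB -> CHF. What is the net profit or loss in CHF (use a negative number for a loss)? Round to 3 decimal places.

21.766

100 CHF × 12.21 = 1221 SEK
1221 SEK × 3.461 = 4225.881 TRY
4225.881 TRY × 0.02839 = 119.97276159 EUR
119.97276159 EUR × 38.65 = 4636.9472354535 THB
4636.9472354535 THB × 0.02626 = 121.76623440300891 CHF
Net change: 121.76623440300891 − 100 = 21.76623440300891 CHF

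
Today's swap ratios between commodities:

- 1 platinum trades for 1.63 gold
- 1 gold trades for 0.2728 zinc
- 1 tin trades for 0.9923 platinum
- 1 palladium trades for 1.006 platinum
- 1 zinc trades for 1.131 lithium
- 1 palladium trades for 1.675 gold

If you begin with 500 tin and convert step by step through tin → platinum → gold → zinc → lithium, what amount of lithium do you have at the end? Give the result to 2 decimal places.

500 tin × 0.9923 = 496.15 platinum
496.15 platinum × 1.63 = 808.7245 gold
808.7245 gold × 0.2728 = 220.6200436 zinc
220.6200436 zinc × 1.131 = 249.5212693116 lithium

249.52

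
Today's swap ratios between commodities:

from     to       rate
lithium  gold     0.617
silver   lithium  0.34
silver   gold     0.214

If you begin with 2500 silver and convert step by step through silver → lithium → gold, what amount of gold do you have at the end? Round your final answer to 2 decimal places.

524.45

2500 silver × 0.34 = 850 lithium
850 lithium × 0.617 = 524.45 gold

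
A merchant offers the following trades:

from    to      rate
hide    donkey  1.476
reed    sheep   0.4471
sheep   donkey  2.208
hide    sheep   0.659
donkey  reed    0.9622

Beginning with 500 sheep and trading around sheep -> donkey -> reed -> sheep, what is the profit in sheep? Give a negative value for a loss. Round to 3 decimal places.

-25.060

500 sheep × 2.208 = 1104 donkey
1104 donkey × 0.9622 = 1062.2688 reed
1062.2688 reed × 0.4471 = 474.94038048 sheep
Net change: 474.94038048 − 500 = -25.05961952 sheep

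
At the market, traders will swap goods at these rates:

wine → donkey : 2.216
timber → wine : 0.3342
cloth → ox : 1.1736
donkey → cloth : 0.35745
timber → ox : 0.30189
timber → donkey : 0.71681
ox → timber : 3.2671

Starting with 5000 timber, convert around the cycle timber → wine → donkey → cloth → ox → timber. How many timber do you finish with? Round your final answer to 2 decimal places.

5075.09

5000 timber × 0.3342 = 1671 wine
1671 wine × 2.216 = 3702.936 donkey
3702.936 donkey × 0.35745 = 1323.6144732 cloth
1323.6144732 cloth × 1.1736 = 1553.39394574752 ox
1553.39394574752 ox × 3.2671 = 5075.093360151722592 timber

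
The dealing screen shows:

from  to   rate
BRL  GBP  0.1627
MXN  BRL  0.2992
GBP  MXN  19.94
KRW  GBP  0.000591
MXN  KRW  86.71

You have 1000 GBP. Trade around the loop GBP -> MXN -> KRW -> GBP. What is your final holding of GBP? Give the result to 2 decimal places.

1021.84

1000 GBP × 19.94 = 19940 MXN
19940 MXN × 86.71 = 1728997.4 KRW
1728997.4 KRW × 0.000591 = 1021.8374634 GBP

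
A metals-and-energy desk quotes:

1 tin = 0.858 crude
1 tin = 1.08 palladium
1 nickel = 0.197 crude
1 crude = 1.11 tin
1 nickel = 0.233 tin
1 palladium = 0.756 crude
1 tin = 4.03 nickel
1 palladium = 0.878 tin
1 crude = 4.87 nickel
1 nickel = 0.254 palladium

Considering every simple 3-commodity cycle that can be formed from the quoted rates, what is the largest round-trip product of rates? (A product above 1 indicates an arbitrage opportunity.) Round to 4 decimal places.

0.9736

nickel→tin→crude→nickel: 0.233 × 0.858 × 4.87 = 0.97358
nickel→palladium→crude→nickel: 0.254 × 0.756 × 4.87 = 0.93516
palladium→crude→tin→palladium: 0.756 × 1.11 × 1.08 = 0.90629
nickel→palladium→tin→nickel: 0.254 × 0.878 × 4.03 = 0.89874
nickel→crude→tin→nickel: 0.197 × 1.11 × 4.03 = 0.88124
Maximum is nickel→tin→crude→nickel at 0.9736; no arbitrage — every cycle loses value.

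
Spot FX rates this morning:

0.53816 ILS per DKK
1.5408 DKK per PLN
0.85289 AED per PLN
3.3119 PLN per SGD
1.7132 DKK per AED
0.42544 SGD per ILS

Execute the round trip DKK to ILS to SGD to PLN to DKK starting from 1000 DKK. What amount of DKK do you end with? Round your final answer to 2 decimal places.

1000 DKK × 0.53816 = 538.16 ILS
538.16 ILS × 0.42544 = 228.9547904 SGD
228.9547904 SGD × 3.3119 = 758.27537032576 PLN
758.27537032576 PLN × 1.5408 = 1168.350690597931008 DKK

1168.35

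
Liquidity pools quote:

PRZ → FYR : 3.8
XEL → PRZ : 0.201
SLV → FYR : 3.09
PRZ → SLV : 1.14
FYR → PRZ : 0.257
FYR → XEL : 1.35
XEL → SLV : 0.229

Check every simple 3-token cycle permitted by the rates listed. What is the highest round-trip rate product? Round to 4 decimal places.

1.0311

XEL→PRZ→FYR→XEL: 0.201 × 3.8 × 1.35 = 1.03113
SLV→FYR→XEL→SLV: 3.09 × 1.35 × 0.229 = 0.95527
SLV→FYR→PRZ→SLV: 3.09 × 0.257 × 1.14 = 0.90531
Maximum is XEL→PRZ→FYR→XEL at 1.0311; arbitrage exists.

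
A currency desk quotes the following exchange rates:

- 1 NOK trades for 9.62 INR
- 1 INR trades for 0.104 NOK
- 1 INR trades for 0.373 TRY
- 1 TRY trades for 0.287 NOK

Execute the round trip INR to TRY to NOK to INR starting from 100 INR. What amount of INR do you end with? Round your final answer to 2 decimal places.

100 INR × 0.373 = 37.3 TRY
37.3 TRY × 0.287 = 10.7051 NOK
10.7051 NOK × 9.62 = 102.983062 INR

102.98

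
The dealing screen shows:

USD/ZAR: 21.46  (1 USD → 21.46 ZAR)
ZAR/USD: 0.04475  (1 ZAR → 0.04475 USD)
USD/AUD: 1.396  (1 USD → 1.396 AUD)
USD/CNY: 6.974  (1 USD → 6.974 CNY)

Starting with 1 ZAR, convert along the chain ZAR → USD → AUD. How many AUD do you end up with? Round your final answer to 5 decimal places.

0.06247

1 ZAR × 0.04475 = 0.04475 USD
0.04475 USD × 1.396 = 0.062471 AUD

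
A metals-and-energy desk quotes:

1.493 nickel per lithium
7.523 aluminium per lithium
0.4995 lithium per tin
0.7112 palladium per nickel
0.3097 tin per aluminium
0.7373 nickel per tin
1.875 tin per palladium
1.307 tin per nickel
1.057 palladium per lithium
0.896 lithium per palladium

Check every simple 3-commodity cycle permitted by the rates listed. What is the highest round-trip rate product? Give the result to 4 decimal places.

1.1638

lithium→aluminium→tin→lithium: 7.523 × 0.3097 × 0.4995 = 1.16377
palladium→tin→lithium→palladium: 1.875 × 0.4995 × 1.057 = 0.98995
palladium→tin→nickel→palladium: 1.875 × 0.7373 × 0.7112 = 0.98319
lithium→nickel→tin→lithium: 1.493 × 1.307 × 0.4995 = 0.97470
palladium→lithium→nickel→palladium: 0.896 × 1.493 × 0.7112 = 0.95139
Maximum is lithium→aluminium→tin→lithium at 1.1638; arbitrage exists.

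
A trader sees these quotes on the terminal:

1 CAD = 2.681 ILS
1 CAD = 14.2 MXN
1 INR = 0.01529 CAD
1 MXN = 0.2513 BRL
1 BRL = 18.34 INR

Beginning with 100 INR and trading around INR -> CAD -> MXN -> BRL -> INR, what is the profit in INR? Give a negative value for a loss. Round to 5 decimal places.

100 INR × 0.01529 = 1.529 CAD
1.529 CAD × 14.2 = 21.7118 MXN
21.7118 MXN × 0.2513 = 5.45617534 BRL
5.45617534 BRL × 18.34 = 100.0662557356 INR
Net change: 100.0662557356 − 100 = 0.0662557356 INR

0.06626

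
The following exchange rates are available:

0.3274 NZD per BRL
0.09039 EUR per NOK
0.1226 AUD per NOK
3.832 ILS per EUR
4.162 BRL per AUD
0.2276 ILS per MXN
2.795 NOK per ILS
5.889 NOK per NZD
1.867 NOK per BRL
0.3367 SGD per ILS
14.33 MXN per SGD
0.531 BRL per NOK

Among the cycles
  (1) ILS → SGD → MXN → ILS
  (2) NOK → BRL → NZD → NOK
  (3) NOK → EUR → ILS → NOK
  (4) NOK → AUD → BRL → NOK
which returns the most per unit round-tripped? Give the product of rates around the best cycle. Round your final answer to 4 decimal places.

(1) 0.3367 × 14.33 × 0.2276 = 1.09815
(2) 0.531 × 0.3274 × 5.889 = 1.02380
(3) 0.09039 × 3.832 × 2.795 = 0.96812
(4) 0.1226 × 4.162 × 1.867 = 0.95266
Highest is cycle (1) at 1.0981 (>1, arbitrage).

1.0981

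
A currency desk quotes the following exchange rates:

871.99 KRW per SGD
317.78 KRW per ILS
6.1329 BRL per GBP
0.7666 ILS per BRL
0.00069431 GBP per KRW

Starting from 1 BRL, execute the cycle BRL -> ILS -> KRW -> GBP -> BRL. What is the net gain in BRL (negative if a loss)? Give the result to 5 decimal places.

0.03732

1 BRL × 0.7666 = 0.7666 ILS
0.7666 ILS × 317.78 = 243.610148 KRW
243.610148 KRW × 0.00069431 = 0.16914096185788 GBP
0.16914096185788 GBP × 6.1329 = 1.037324604978192252 BRL
Net change: 1.037324604978192252 − 1 = 0.037324604978192252 BRL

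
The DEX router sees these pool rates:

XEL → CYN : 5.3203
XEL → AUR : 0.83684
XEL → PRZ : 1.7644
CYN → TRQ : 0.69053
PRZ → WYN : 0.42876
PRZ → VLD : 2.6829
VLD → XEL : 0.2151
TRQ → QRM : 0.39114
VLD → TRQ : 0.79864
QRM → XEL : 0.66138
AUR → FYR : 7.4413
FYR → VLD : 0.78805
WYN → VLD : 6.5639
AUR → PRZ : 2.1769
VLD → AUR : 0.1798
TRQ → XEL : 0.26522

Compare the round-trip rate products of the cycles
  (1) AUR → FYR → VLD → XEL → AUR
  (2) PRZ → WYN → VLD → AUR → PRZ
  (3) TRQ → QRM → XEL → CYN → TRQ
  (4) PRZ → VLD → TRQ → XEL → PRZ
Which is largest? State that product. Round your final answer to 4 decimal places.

1.1016

(1) 7.4413 × 0.78805 × 0.2151 × 0.83684 = 1.05557
(2) 0.42876 × 6.5639 × 0.1798 × 2.1769 = 1.10155
(3) 0.39114 × 0.66138 × 5.3203 × 0.69053 = 0.95039
(4) 2.6829 × 0.79864 × 0.26522 × 1.7644 = 1.00267
Highest is cycle (2) at 1.1016 (>1, arbitrage).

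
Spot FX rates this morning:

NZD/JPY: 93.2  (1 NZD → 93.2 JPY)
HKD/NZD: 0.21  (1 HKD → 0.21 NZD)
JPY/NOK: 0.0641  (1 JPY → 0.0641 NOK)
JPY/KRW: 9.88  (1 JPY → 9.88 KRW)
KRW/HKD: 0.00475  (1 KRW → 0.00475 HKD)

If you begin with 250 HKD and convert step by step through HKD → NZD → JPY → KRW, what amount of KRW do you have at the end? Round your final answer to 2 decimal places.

48342.84

250 HKD × 0.21 = 52.5 NZD
52.5 NZD × 93.2 = 4893 JPY
4893 JPY × 9.88 = 48342.84 KRW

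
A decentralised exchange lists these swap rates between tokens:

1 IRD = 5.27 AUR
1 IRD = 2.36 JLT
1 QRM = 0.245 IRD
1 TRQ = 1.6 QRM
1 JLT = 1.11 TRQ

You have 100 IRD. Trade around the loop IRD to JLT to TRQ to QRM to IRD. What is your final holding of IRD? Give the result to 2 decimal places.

100 IRD × 2.36 = 236 JLT
236 JLT × 1.11 = 261.96 TRQ
261.96 TRQ × 1.6 = 419.136 QRM
419.136 QRM × 0.245 = 102.68832 IRD

102.69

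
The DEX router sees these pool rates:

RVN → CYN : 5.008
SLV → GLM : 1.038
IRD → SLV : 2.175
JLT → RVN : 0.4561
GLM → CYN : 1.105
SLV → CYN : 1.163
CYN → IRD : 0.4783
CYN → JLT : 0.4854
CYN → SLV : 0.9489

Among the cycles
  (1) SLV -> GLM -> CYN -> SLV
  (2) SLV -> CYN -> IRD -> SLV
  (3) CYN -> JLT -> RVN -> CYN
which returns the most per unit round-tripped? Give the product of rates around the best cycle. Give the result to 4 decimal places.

1.2099

(1) 1.038 × 1.105 × 0.9489 = 1.08838
(2) 1.163 × 0.4783 × 2.175 = 1.20987
(3) 0.4854 × 0.4561 × 5.008 = 1.10873
Highest is cycle (2) at 1.2099 (>1, arbitrage).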